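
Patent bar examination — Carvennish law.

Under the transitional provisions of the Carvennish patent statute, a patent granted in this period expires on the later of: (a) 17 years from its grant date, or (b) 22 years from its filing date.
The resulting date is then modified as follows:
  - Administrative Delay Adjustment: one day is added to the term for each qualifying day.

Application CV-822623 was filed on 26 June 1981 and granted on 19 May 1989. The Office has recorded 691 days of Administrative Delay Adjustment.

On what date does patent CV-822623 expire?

2008-04-09

(a) grant + 17 years → 19 May 2006.
(b) filing + 22 years → 26 June 2003.
Later of the two: 19 May 2006.
Administrative Delay Adjustment: +691 days → 9 April 2008.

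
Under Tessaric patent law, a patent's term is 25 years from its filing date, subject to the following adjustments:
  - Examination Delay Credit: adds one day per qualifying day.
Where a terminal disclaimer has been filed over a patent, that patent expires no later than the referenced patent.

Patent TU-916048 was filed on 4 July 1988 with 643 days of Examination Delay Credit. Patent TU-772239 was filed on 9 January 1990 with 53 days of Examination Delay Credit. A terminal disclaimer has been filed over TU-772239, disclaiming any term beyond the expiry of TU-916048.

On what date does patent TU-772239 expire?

March 3, 2015

Natural term of TU-772239:
  Base: filing + 25 years → 9 January 2015.
  Examination Delay Credit: +53 days → 3 March 2015.
Expiry of referenced patent TU-916048:
  Base: filing + 25 years → 4 July 2013.
  Examination Delay Credit: +643 days → 8 April 2015.
Terminal disclaimer: TU-772239 expires on the earlier of 3 March 2015 and 8 April 2015.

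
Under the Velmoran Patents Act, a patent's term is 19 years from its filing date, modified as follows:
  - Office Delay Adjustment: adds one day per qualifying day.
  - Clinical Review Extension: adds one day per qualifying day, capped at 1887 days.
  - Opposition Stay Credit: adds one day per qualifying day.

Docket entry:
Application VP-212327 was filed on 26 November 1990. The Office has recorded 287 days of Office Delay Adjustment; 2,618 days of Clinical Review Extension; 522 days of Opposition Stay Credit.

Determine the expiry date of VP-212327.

2017-04-14

Base term: filing date + 19 years → 26 November 2009.
Office Delay Adjustment: +287 days → 9 September 2010.
Clinical Review Extension: 2618 days claimed exceeds the 1887-day cap, so +1887 days → 9 November 2015.
Opposition Stay Credit: +522 days → 14 April 2017.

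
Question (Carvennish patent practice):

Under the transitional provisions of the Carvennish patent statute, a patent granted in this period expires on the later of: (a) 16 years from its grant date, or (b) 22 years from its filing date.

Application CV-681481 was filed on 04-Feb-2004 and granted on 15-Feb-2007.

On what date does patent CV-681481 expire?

February 4, 2026

(a) grant + 16 years → 15 February 2023.
(b) filing + 22 years → 4 February 2026.
Later of the two: 4 February 2026.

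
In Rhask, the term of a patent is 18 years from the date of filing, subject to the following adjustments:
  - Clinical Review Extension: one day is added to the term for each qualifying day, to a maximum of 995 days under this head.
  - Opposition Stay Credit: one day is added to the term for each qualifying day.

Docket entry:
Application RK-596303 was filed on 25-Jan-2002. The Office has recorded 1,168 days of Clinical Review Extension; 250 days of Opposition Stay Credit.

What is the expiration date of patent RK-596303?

Base term: filing date + 18 years → 25 January 2020.
Clinical Review Extension: 1168 days claimed exceeds the 995-day cap, so +995 days → 16 October 2022.
Opposition Stay Credit: +250 days → 23 June 2023.

June 23, 2023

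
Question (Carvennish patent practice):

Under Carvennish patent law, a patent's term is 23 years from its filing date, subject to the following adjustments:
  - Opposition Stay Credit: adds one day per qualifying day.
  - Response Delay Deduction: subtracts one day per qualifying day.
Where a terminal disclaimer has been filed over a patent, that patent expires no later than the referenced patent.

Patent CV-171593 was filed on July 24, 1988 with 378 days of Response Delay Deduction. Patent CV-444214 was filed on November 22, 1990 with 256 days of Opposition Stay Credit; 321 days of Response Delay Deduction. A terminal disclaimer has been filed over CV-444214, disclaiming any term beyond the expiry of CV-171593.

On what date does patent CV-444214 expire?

July 11, 2010

Natural term of CV-444214:
  Base: filing + 23 years → 22 November 2013.
  Opposition Stay Credit: +256 days → 5 August 2014.
  Response Delay Deduction: −321 days → 18 September 2013.
Expiry of referenced patent CV-171593:
  Base: filing + 23 years → 24 July 2011.
  Response Delay Deduction: −378 days → 11 July 2010.
Terminal disclaimer: CV-444214 expires on the earlier of 18 September 2013 and 11 July 2010.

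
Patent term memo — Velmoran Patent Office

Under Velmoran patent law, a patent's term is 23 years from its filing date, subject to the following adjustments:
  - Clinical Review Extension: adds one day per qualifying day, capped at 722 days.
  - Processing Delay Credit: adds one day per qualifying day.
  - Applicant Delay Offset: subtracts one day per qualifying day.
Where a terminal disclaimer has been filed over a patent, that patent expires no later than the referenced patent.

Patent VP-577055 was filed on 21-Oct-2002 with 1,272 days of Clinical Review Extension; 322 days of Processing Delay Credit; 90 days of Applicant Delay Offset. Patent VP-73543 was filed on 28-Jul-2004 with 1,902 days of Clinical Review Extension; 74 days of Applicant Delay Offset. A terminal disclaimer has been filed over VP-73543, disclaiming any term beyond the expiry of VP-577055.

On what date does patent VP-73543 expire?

June 1, 2028

Natural term of VP-73543:
  Base: filing + 23 years → 28 July 2027.
  Clinical Review Extension: 1902 days claimed exceeds the 722-day cap, so +722 days → 19 July 2029.
  Applicant Delay Offset: −74 days → 6 May 2029.
Expiry of referenced patent VP-577055:
  Base: filing + 23 years → 21 October 2025.
  Clinical Review Extension: 1272 days claimed exceeds the 722-day cap, so +722 days → 13 October 2027.
  Processing Delay Credit: +322 days → 30 August 2028.
  Applicant Delay Offset: −90 days → 1 June 2028.
Terminal disclaimer: VP-73543 expires on the earlier of 6 May 2029 and 1 June 2028.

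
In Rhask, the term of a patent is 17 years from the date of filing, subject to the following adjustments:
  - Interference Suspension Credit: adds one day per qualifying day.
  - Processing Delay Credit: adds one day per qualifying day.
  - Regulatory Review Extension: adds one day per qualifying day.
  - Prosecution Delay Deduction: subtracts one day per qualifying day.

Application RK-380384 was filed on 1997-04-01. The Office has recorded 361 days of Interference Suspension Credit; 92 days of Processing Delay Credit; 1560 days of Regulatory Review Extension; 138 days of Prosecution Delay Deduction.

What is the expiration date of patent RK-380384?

Base term: filing date + 17 years → 1 April 2014.
Interference Suspension Credit: +361 days → 28 March 2015.
Processing Delay Credit: +92 days → 28 June 2015.
Regulatory Review Extension: +1560 days → 5 October 2019.
Prosecution Delay Deduction: −138 days → 20 May 2019.

2019-05-20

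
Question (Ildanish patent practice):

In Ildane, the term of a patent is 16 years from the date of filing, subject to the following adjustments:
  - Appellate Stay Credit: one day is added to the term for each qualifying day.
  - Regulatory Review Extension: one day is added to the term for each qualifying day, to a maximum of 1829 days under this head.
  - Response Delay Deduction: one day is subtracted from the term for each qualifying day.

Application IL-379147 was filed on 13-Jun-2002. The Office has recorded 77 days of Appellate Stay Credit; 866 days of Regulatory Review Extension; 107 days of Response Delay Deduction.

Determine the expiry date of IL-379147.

September 26, 2020

Base term: filing date + 16 years → 13 June 2018.
Appellate Stay Credit: +77 days → 29 August 2018.
Regulatory Review Extension: 866 days (within the 1829-day cap) → +866 days → 11 January 2021.
Response Delay Deduction: −107 days → 26 September 2020.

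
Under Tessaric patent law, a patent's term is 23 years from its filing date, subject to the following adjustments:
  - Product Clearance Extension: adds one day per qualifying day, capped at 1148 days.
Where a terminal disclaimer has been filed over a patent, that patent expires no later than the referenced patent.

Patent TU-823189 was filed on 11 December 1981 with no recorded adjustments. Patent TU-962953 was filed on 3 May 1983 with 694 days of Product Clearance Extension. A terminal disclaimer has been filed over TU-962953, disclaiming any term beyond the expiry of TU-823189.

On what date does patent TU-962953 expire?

2004-12-11

Natural term of TU-962953:
  Base: filing + 23 years → 3 May 2006.
  Product Clearance Extension: 694 days (within the 1148-day cap) → +694 days → 27 March 2008.
Expiry of referenced patent TU-823189:
  Base: filing + 23 years → 11 December 2004.
Terminal disclaimer: TU-962953 expires on the earlier of 27 March 2008 and 11 December 2004.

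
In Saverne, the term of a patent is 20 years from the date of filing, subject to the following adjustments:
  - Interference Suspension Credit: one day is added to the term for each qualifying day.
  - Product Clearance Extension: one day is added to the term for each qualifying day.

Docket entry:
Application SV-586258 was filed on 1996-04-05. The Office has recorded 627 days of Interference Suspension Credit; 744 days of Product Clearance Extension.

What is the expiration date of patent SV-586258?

Base term: filing date + 20 years → 5 April 2016.
Interference Suspension Credit: +627 days → 23 December 2017.
Product Clearance Extension: +744 days → 6 January 2020.

January 6, 2020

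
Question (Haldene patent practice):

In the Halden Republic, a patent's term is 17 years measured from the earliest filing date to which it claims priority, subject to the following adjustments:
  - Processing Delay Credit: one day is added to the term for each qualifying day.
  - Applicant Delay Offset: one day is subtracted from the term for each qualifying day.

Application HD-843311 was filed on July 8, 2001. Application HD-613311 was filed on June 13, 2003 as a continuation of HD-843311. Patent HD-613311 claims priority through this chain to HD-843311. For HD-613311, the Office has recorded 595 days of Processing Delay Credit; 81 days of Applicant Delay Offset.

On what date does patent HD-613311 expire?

December 4, 2019

Earliest priority filing: 8 July 2001.
Base term: 8 July 2001 + 17 years → 8 July 2018.
Processing Delay Credit: +595 days → 23 February 2020.
Applicant Delay Offset: −81 days → 4 December 2019.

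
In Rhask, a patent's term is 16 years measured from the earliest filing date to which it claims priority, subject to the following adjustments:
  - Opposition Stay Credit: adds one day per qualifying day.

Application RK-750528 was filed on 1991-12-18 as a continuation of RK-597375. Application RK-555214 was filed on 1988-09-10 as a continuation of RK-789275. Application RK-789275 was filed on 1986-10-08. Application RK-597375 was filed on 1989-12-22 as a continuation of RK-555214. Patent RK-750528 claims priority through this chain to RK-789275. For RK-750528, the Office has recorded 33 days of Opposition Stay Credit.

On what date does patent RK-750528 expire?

November 10, 2002

Earliest priority filing: 8 October 1986.
Base term: 8 October 1986 + 16 years → 8 October 2002.
Opposition Stay Credit: +33 days → 10 November 2002.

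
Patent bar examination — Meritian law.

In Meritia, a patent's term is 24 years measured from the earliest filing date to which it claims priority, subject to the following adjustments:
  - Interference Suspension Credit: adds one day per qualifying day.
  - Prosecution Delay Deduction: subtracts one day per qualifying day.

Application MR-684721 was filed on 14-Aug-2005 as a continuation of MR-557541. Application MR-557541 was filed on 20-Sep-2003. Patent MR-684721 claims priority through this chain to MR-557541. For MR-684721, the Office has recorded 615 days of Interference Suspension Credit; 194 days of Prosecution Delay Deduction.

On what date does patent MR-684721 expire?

Earliest priority filing: 20 September 2003.
Base term: 20 September 2003 + 24 years → 20 September 2027.
Interference Suspension Credit: +615 days → 27 May 2029.
Prosecution Delay Deduction: −194 days → 14 November 2028.

2028-11-14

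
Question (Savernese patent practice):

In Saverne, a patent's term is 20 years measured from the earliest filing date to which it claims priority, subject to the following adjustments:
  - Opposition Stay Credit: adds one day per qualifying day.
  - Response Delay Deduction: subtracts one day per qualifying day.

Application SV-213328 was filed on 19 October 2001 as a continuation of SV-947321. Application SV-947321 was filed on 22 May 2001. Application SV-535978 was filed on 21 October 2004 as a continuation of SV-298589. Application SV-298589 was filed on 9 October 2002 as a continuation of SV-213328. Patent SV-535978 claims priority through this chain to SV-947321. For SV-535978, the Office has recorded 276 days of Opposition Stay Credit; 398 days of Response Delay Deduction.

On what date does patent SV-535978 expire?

January 20, 2021

Earliest priority filing: 22 May 2001.
Base term: 22 May 2001 + 20 years → 22 May 2021.
Opposition Stay Credit: +276 days → 22 February 2022.
Response Delay Deduction: −398 days → 20 January 2021.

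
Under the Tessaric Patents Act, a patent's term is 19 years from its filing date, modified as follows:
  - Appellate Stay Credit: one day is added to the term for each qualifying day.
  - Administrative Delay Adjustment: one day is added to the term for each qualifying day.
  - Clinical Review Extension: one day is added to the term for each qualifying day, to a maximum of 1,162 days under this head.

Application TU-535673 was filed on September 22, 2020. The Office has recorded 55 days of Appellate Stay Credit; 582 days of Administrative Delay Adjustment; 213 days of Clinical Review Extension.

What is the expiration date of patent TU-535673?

Base term: filing date + 19 years → 22 September 2039.
Appellate Stay Credit: +55 days → 16 November 2039.
Administrative Delay Adjustment: +582 days → 20 June 2041.
Clinical Review Extension: 213 days (within the 1162-day cap) → +213 days → 19 January 2042.

2042-01-19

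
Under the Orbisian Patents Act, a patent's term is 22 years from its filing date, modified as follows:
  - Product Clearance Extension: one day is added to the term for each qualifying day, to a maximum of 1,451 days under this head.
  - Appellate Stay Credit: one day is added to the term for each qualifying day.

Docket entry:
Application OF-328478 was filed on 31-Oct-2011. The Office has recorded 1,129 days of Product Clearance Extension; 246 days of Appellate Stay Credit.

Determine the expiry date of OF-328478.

Base term: filing date + 22 years → 31 October 2033.
Product Clearance Extension: 1129 days (within the 1451-day cap) → +1129 days → 3 December 2036.
Appellate Stay Credit: +246 days → 6 August 2037.

August 6, 2037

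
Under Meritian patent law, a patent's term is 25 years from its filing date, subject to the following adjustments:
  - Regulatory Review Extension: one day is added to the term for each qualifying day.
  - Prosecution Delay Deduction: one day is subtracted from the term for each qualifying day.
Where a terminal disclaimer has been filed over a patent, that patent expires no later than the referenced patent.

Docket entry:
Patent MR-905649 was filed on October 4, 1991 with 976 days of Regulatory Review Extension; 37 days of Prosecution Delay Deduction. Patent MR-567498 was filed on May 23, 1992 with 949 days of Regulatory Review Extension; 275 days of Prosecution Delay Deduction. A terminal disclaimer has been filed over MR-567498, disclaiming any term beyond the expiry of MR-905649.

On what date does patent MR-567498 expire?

Natural term of MR-567498:
  Base: filing + 25 years → 23 May 2017.
  Regulatory Review Extension: +949 days → 28 December 2019.
  Prosecution Delay Deduction: −275 days → 28 March 2019.
Expiry of referenced patent MR-905649:
  Base: filing + 25 years → 4 October 2016.
  Regulatory Review Extension: +976 days → 7 June 2019.
  Prosecution Delay Deduction: −37 days → 1 May 2019.
Terminal disclaimer: MR-567498 expires on the earlier of 28 March 2019 and 1 May 2019.

March 28, 2019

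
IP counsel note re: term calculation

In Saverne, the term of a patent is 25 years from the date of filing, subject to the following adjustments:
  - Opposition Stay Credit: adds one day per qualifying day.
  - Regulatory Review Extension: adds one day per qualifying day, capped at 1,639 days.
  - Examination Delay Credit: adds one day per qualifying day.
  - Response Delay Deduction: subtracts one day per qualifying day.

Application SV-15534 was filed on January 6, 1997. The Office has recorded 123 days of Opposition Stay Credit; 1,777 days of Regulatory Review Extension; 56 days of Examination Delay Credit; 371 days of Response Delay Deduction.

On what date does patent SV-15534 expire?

December 23, 2025

Base term: filing date + 25 years → 6 January 2022.
Opposition Stay Credit: +123 days → 9 May 2022.
Regulatory Review Extension: 1777 days claimed exceeds the 1639-day cap, so +1639 days → 3 November 2026.
Examination Delay Credit: +56 days → 29 December 2026.
Response Delay Deduction: −371 days → 23 December 2025.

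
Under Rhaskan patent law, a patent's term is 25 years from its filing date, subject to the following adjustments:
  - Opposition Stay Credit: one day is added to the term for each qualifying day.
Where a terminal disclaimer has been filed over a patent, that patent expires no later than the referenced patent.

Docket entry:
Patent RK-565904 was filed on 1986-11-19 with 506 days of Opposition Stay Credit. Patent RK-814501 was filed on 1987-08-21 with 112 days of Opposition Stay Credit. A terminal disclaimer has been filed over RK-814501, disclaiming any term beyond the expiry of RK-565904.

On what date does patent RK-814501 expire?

December 11, 2012

Natural term of RK-814501:
  Base: filing + 25 years → 21 August 2012.
  Opposition Stay Credit: +112 days → 11 December 2012.
Expiry of referenced patent RK-565904:
  Base: filing + 25 years → 19 November 2011.
  Opposition Stay Credit: +506 days → 8 April 2013.
Terminal disclaimer: RK-814501 expires on the earlier of 11 December 2012 and 8 April 2013.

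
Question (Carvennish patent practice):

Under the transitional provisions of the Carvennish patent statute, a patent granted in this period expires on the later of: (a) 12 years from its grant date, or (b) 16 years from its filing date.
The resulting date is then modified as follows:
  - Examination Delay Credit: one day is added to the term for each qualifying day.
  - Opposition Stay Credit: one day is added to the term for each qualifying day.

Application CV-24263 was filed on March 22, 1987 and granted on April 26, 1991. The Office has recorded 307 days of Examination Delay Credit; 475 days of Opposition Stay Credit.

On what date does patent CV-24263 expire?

June 16, 2005

(a) grant + 12 years → 26 April 2003.
(b) filing + 16 years → 22 March 2003.
Later of the two: 26 April 2003.
Examination Delay Credit: +307 days → 27 February 2004.
Opposition Stay Credit: +475 days → 16 June 2005.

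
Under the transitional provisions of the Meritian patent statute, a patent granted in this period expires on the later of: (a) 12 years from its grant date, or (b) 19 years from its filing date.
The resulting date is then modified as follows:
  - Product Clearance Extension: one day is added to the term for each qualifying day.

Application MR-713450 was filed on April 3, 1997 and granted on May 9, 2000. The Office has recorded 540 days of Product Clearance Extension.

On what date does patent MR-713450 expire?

(a) grant + 12 years → 9 May 2012.
(b) filing + 19 years → 3 April 2016.
Later of the two: 3 April 2016.
Product Clearance Extension: +540 days → 25 September 2017.

September 25, 2017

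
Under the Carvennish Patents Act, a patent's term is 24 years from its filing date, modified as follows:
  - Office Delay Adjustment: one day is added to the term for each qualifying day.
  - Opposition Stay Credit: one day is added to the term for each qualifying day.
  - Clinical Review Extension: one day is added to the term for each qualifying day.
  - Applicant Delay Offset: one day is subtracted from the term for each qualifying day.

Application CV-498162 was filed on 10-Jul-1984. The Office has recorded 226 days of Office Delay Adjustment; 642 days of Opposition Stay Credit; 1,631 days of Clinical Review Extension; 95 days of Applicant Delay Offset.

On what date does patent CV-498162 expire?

2015-02-08

Base term: filing date + 24 years → 10 July 2008.
Office Delay Adjustment: +226 days → 21 February 2009.
Opposition Stay Credit: +642 days → 25 November 2010.
Clinical Review Extension: +1631 days → 14 May 2015.
Applicant Delay Offset: −95 days → 8 February 2015.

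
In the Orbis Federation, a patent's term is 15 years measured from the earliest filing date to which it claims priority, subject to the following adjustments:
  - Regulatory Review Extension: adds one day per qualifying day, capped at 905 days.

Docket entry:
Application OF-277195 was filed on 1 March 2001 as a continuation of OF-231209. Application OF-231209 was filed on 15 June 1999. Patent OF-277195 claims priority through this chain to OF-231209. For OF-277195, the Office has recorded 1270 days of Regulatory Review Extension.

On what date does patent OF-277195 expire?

December 6, 2016

Earliest priority filing: 15 June 1999.
Base term: 15 June 1999 + 15 years → 15 June 2014.
Regulatory Review Extension: 1270 days claimed exceeds the 905-day cap, so +905 days → 6 December 2016.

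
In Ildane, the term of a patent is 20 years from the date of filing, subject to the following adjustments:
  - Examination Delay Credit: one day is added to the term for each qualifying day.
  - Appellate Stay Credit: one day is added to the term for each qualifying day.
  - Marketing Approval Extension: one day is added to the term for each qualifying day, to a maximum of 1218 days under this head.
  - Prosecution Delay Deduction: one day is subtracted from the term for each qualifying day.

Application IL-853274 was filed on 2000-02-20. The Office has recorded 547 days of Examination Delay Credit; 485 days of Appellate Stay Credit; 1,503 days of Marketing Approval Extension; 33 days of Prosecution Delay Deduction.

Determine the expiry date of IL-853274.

Base term: filing date + 20 years → 20 February 2020.
Examination Delay Credit: +547 days → 20 August 2021.
Appellate Stay Credit: +485 days → 18 December 2022.
Marketing Approval Extension: 1503 days claimed exceeds the 1218-day cap, so +1218 days → 19 April 2026.
Prosecution Delay Deduction: −33 days → 17 March 2026.

2026-03-17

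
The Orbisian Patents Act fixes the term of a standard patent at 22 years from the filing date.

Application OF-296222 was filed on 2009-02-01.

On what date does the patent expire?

Filing date + 22 years → 1 February 2031.

February 1, 2031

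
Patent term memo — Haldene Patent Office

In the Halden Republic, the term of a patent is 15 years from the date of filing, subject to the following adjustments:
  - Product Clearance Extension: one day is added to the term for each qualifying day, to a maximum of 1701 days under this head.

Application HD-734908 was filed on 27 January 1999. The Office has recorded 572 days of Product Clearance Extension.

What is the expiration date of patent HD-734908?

Base term: filing date + 15 years → 27 January 2014.
Product Clearance Extension: 572 days (within the 1701-day cap) → +572 days → 22 August 2015.

2015-08-22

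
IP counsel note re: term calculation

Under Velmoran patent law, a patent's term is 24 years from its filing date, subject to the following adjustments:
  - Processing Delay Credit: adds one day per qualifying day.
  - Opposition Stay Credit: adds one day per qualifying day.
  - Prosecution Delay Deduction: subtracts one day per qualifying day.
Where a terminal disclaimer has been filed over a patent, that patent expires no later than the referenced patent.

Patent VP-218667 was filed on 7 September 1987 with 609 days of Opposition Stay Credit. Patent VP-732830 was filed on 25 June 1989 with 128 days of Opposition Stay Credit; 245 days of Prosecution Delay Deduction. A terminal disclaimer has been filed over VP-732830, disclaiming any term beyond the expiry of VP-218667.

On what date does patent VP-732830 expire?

Natural term of VP-732830:
  Base: filing + 24 years → 25 June 2013.
  Opposition Stay Credit: +128 days → 31 October 2013.
  Prosecution Delay Deduction: −245 days → 28 February 2013.
Expiry of referenced patent VP-218667:
  Base: filing + 24 years → 7 September 2011.
  Opposition Stay Credit: +609 days → 8 May 2013.
Terminal disclaimer: VP-732830 expires on the earlier of 28 February 2013 and 8 May 2013.

February 28, 2013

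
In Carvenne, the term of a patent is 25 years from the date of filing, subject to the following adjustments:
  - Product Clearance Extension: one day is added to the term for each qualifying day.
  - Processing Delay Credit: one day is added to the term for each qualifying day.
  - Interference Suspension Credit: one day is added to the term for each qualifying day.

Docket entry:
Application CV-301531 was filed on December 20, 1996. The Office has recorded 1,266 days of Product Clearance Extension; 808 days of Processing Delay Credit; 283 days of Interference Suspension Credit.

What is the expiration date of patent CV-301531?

2028-06-03

Base term: filing date + 25 years → 20 December 2021.
Product Clearance Extension: +1266 days → 8 June 2025.
Processing Delay Credit: +808 days → 25 August 2027.
Interference Suspension Credit: +283 days → 3 June 2028.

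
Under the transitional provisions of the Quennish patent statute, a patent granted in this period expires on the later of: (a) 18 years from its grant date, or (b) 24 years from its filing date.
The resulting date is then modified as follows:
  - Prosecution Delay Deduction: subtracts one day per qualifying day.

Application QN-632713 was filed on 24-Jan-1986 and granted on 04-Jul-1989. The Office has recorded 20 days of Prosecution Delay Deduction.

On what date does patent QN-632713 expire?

(a) grant + 18 years → 4 July 2007.
(b) filing + 24 years → 24 January 2010.
Later of the two: 24 January 2010.
Prosecution Delay Deduction: −20 days → 4 January 2010.

2010-01-04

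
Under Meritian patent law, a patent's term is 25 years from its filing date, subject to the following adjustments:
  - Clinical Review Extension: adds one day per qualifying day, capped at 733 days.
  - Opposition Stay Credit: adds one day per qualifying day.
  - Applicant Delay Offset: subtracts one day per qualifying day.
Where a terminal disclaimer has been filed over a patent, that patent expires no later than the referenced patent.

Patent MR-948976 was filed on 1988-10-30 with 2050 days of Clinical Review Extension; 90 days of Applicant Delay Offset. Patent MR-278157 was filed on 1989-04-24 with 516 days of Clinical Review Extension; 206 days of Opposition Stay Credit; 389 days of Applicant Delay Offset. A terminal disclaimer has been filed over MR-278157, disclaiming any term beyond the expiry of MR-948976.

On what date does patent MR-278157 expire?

March 23, 2015

Natural term of MR-278157:
  Base: filing + 25 years → 24 April 2014.
  Clinical Review Extension: 516 days (within the 733-day cap) → +516 days → 22 September 2015.
  Opposition Stay Credit: +206 days → 15 April 2016.
  Applicant Delay Offset: −389 days → 23 March 2015.
Expiry of referenced patent MR-948976:
  Base: filing + 25 years → 30 October 2013.
  Clinical Review Extension: 2050 days claimed exceeds the 733-day cap, so +733 days → 2 November 2015.
  Applicant Delay Offset: −90 days → 4 August 2015.
Terminal disclaimer: MR-278157 expires on the earlier of 23 March 2015 and 4 August 2015.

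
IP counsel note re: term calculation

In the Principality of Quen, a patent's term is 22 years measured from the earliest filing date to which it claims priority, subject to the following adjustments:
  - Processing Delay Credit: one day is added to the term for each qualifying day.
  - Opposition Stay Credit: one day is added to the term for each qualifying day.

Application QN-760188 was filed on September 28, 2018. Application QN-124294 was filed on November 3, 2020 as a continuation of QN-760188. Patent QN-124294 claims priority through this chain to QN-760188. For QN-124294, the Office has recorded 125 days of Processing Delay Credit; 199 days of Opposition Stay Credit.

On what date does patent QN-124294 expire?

Earliest priority filing: 28 September 2018.
Base term: 28 September 2018 + 22 years → 28 September 2040.
Processing Delay Credit: +125 days → 31 January 2041.
Opposition Stay Credit: +199 days → 18 August 2041.

2041-08-18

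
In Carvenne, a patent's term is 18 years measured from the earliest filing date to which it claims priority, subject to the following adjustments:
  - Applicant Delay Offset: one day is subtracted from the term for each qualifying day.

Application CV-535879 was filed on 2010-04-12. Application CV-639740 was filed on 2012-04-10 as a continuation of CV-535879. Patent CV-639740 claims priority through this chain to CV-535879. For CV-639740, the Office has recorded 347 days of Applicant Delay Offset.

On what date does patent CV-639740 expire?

May 1, 2027

Earliest priority filing: 12 April 2010.
Base term: 12 April 2010 + 18 years → 12 April 2028.
Applicant Delay Offset: −347 days → 1 May 2027.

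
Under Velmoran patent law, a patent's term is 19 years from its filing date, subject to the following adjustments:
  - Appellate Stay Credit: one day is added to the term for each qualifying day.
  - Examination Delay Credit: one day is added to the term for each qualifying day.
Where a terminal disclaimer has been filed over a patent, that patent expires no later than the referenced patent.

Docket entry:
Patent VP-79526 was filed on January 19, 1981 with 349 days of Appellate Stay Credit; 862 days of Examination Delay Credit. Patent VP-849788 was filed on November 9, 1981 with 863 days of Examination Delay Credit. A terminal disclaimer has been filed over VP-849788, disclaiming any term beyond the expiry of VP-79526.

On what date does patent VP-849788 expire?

2003-03-22

Natural term of VP-849788:
  Base: filing + 19 years → 9 November 2000.
  Examination Delay Credit: +863 days → 22 March 2003.
Expiry of referenced patent VP-79526:
  Base: filing + 19 years → 19 January 2000.
  Appellate Stay Credit: +349 days → 2 January 2001.
  Examination Delay Credit: +862 days → 14 May 2003.
Terminal disclaimer: VP-849788 expires on the earlier of 22 March 2003 and 14 May 2003.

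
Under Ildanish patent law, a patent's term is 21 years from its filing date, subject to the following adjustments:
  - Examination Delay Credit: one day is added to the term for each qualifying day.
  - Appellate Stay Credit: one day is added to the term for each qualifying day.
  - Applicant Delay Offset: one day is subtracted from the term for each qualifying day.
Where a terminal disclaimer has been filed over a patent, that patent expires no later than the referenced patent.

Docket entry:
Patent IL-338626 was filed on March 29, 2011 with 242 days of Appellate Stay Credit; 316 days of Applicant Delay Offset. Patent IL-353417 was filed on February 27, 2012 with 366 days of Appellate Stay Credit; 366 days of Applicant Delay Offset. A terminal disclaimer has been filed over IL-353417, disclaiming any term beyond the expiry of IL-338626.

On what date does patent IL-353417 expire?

2032-01-15

Natural term of IL-353417:
  Base: filing + 21 years → 27 February 2033.
  Appellate Stay Credit: +366 days → 28 February 2034.
  Applicant Delay Offset: −366 days → 27 February 2033.
Expiry of referenced patent IL-338626:
  Base: filing + 21 years → 29 March 2032.
  Appellate Stay Credit: +242 days → 26 November 2032.
  Applicant Delay Offset: −316 days → 15 January 2032.
Terminal disclaimer: IL-353417 expires on the earlier of 27 February 2033 and 15 January 2032.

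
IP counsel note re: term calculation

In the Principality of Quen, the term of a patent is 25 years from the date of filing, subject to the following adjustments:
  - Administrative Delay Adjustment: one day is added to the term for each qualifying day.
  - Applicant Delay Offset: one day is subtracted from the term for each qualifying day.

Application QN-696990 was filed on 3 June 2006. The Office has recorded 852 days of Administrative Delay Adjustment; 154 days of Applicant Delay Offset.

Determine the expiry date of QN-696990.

2033-05-01

Base term: filing date + 25 years → 3 June 2031.
Administrative Delay Adjustment: +852 days → 2 October 2033.
Applicant Delay Offset: −154 days → 1 May 2033.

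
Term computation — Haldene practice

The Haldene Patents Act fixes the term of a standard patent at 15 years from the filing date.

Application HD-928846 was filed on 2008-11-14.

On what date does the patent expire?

2023-11-14

Filing date + 15 years → 14 November 2023.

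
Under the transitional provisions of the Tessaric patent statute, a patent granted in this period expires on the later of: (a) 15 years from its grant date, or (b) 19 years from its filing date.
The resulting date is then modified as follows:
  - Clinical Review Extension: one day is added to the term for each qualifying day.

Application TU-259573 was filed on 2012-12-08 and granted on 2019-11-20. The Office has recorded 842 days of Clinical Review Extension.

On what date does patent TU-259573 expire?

(a) grant + 15 years → 20 November 2034.
(b) filing + 19 years → 8 December 2031.
Later of the two: 20 November 2034.
Clinical Review Extension: +842 days → 11 March 2037.

2037-03-11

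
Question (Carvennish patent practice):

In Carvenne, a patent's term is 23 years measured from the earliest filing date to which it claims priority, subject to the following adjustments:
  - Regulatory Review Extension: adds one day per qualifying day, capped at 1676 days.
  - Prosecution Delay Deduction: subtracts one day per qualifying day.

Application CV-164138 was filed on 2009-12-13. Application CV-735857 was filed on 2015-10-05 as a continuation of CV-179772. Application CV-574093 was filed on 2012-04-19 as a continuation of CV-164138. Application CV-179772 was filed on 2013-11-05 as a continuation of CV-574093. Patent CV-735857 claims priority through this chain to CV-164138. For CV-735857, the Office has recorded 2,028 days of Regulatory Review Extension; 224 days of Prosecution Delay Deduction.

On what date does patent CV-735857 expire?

December 4, 2036

Earliest priority filing: 13 December 2009.
Base term: 13 December 2009 + 23 years → 13 December 2032.
Regulatory Review Extension: 2028 days claimed exceeds the 1676-day cap, so +1676 days → 16 July 2037.
Prosecution Delay Deduction: −224 days → 4 December 2036.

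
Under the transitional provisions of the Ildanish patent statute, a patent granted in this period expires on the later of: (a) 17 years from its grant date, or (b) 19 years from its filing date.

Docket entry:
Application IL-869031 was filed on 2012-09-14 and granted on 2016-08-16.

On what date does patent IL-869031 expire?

(a) grant + 17 years → 16 August 2033.
(b) filing + 19 years → 14 September 2031.
Later of the two: 16 August 2033.

August 16, 2033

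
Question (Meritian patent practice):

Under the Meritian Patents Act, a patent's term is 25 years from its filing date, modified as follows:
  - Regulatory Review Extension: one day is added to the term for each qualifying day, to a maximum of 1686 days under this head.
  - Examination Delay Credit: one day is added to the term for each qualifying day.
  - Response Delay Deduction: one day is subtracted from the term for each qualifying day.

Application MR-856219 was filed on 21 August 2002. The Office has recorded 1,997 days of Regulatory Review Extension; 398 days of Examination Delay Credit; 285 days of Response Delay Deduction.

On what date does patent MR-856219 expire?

Base term: filing date + 25 years → 21 August 2027.
Regulatory Review Extension: 1997 days claimed exceeds the 1686-day cap, so +1686 days → 2 April 2032.
Examination Delay Credit: +398 days → 5 May 2033.
Response Delay Deduction: −285 days → 24 July 2032.

2032-07-24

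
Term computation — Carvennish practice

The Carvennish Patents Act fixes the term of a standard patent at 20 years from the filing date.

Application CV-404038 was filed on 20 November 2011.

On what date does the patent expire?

Filing date + 20 years → 20 November 2031.

November 20, 2031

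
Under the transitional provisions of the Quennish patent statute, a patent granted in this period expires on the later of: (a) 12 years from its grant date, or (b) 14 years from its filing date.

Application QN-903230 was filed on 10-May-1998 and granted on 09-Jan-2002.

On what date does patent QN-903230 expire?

(a) grant + 12 years → 9 January 2014.
(b) filing + 14 years → 10 May 2012.
Later of the two: 9 January 2014.

2014-01-09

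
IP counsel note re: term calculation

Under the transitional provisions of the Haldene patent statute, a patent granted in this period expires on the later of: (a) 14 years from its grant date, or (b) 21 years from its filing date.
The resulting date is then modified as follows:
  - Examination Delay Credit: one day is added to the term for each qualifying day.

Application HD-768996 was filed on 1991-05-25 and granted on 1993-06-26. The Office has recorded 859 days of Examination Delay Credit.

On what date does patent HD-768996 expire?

(a) grant + 14 years → 26 June 2007.
(b) filing + 21 years → 25 May 2012.
Later of the two: 25 May 2012.
Examination Delay Credit: +859 days → 1 October 2014.

October 1, 2014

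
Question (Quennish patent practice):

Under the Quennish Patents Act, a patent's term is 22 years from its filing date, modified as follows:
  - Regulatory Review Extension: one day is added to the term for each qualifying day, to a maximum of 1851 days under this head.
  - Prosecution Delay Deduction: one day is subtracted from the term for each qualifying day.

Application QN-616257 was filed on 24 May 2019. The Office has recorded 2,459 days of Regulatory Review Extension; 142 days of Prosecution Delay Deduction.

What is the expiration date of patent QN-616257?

Base term: filing date + 22 years → 24 May 2041.
Regulatory Review Extension: 2459 days claimed exceeds the 1851-day cap, so +1851 days → 18 June 2046.
Prosecution Delay Deduction: −142 days → 27 January 2046.

January 27, 2046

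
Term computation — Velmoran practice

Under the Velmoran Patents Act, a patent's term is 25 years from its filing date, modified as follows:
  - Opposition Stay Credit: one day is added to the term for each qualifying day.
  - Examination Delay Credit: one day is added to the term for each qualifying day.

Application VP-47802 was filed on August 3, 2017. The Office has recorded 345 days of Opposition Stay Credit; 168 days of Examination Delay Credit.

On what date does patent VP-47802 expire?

Base term: filing date + 25 years → 3 August 2042.
Opposition Stay Credit: +345 days → 14 July 2043.
Examination Delay Credit: +168 days → 29 December 2043.

December 29, 2043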